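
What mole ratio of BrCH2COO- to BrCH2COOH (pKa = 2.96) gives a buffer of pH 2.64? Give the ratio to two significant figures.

ratio = 0.48

pH = pKa + log(r) ⇒ log(r) = 2.64 − 2.96 = -0.32
r = [BrCH2COO-]/[BrCH2COOH] = 10^(-0.32) = 0.479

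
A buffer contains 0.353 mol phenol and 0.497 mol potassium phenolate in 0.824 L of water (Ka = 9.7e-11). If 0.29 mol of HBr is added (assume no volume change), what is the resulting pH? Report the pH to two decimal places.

pH = 9.52

After neutralization: n(C6H5OH) = 0.643 mol, n(C6H5O-) = 0.207 mol.
pKa = −log(9.7 × 10^-11) = 10.013
Henderson–Hasselbalch with mole ratio 0.207/0.643: pH = 10.013 + (-0.492)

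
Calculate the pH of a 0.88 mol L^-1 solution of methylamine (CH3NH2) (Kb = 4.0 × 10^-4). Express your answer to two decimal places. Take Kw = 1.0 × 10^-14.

pH = 12.27

CH3NH2 + H2O ⇌ CH3NH3+ + OH-
From the ICE table, Kb = [OH-]²/(0.88 − [OH-]) = 4.0 × 10^-4.
Neglecting [OH-] in the denominator: [OH-] = √(4.0 × 10^-4 × 0.88) = 1.88 × 10^-2 M
([OH-]/C₀ = 2.1% < 5%, so the approximation holds.)
pOH = 1.73, so pH = 14.00 − pOH = 12.27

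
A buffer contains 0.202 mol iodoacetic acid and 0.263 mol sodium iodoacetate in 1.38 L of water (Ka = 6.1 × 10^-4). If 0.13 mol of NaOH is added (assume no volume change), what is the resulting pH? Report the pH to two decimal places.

After neutralization: n(ICH2COOH) = 0.072 mol, n(ICH2COO-) = 0.393 mol.
pKa = −log(6.1 × 10^-4) = 3.215
pH = pKa + log(n_ICH2COO-/n_ICH2COOH) = 3.215 + log(0.393/0.072) = 3.215 + (+0.737)

pH = 3.95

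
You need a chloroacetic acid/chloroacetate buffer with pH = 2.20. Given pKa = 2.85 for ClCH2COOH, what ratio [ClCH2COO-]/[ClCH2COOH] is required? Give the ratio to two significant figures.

pH = pKa + log(r) ⇒ log(r) = 2.20 − 2.85 = -0.65
r = [ClCH2COO-]/[ClCH2COOH] = 10^(-0.65) = 0.224

ratio = 0.22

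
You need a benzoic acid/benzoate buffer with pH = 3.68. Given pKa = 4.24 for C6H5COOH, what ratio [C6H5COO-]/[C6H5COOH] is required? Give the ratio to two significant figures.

ratio = 0.28

pH = pKa + log(r) ⇒ log(r) = 3.68 − 4.24 = -0.56
r = [C6H5COO-]/[C6H5COOH] = 10^(-0.56) = 0.275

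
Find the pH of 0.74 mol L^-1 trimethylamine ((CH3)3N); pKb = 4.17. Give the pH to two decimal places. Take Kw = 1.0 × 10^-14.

(CH3)3N + H2O ⇌ (CH3)3NH+ + OH-
Kb = 10^(−4.17) = 6.76 × 10^-5
Kb = x²/(0.74 − x) = 6.76 × 10^-5
Neglecting x in the denominator: x = √(6.76 × 10^-5 × 0.74) = 7.07 × 10^-3 M
(x/C₀ = 0.96% < 5%, so the approximation holds.)
pOH = 2.15, so pH = 14.00 − pOH = 11.85

pH = 11.85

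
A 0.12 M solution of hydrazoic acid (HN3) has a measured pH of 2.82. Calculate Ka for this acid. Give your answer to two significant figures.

Ka = 1.9 × 10^-5

[H+] = 10^(-2.82) = 1.51 × 10^-3 M
At equilibrium [HA] = 0.12 − 1.51 × 10^-3 = 1.18 × 10^-1 M
Ka = [H+][A-]/[HA] = (1.51 × 10^-3)² / 1.18 × 10^-1 = 1.9 × 10^-5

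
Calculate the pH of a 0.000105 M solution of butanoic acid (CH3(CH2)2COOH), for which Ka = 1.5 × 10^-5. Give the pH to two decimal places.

pH = 4.48

CH3(CH2)2COOH ⇌ CH3(CH2)2COO- + H+
Ka = [H+]²/(0.000105 − [H+]) = 1.5 × 10^-5
The 5% rule fails; solving [H+]² + Ka·[H+] − Ka·C₀ = 0 exactly:
[H+] = (−Ka + √(Ka² + 4·Ka·C₀))/2 = 3.29 × 10^-5 M
pH = −log[H+] = −log(3.29 × 10^-5) = 4.48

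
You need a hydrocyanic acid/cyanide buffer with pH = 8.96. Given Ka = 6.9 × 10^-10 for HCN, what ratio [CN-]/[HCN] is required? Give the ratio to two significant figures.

pKa = -log(6.9 × 10^-10) = 9.161
pH = pKa + log(r) ⇒ log(r) = 8.96 − 9.161 = -0.201
r = [CN-]/[HCN] = 10^(-0.201) = 0.63

ratio = 0.63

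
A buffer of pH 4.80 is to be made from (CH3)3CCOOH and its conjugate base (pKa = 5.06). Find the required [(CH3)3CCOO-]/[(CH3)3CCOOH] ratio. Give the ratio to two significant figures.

ratio = 0.55

pH = pKa + log(r) ⇒ log(r) = 4.80 − 5.06 = -0.26
r = [(CH3)3CCOO-]/[(CH3)3CCOOH] = 10^(-0.26) = 0.55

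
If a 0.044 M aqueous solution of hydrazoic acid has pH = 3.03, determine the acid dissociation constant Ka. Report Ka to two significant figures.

Ka = 2.0 × 10^-5

[H+] = 10^(-3.03) = 9.33 × 10^-4 M
At equilibrium [HA] = 0.044 − 9.33 × 10^-4 = 4.31 × 10^-2 M
Ka = [H+][A-]/[HA] = (9.33 × 10^-4)² / 4.31 × 10^-2 = 2.0 × 10^-5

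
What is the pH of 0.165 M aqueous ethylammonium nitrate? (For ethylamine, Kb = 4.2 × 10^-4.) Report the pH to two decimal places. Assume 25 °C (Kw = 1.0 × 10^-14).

pH = 5.70

C2H5NH3+ is the conjugate acid of the weak base C2H5NH2.
Ka = Kw/Kb = 1.0×10^-14 / 4.2 × 10^-4 = 2.38 × 10^-11
Ka = x²/(0.165 − x) = 2.38 × 10^-11
Neglecting x in the denominator: x = √(2.38 × 10^-11 × 0.165) = 1.98 × 10^-6 M
pH = −log(1.98 × 10^-6) = 5.70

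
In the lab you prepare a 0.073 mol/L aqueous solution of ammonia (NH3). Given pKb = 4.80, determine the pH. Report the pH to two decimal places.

pH = 11.03

NH3 + H2O ⇌ NH4+ + OH-
Kb = 10^(−4.80) = 1.58 × 10^-5
From the ICE table, Kb = [OH-]²/(0.073 − [OH-]) = 1.58 × 10^-5.
Since Kb ≪ C₀, [OH-] ≈ √(Kb·C₀) = 1.07 × 10^-3 M.
pOH = 2.97, so pH = 14.00 − pOH = 11.03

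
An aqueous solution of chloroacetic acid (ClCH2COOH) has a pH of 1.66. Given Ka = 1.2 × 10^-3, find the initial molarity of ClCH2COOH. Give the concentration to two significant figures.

C₀ = 4.2 × 10^-1 M

[H+] = 10^(-1.66) = 2.19 × 10^-2 M = x
Ka = x²/(C₀ − x) ⇒ C₀ = x + x²/Ka
C₀ = 2.19 × 10^-2 + (2.19 × 10^-2)²/(1.2 × 10^-3) = 4.22 × 10^-1 M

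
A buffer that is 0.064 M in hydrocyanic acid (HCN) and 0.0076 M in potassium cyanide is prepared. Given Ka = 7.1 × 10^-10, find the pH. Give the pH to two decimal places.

pKa = −log(7.1 × 10^-10) = 9.149
Using pH = pKa + log([base]/[acid]) with [base]/[acid] = 0.0076/0.064:
pH = 9.149 + (-0.925) = 8.22

pH = 8.22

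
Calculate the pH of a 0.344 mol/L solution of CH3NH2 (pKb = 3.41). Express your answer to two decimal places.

CH3NH2 + H2O ⇌ CH3NH3+ + OH-
Kb = 10^(−3.41) = 3.89 × 10^-4
Let x = [OH-] at equilibrium. Kb = x²/(0.344 − x).
Neglecting x in the denominator: x = √(3.89 × 10^-4 × 0.344) = 1.16 × 10^-2 M
pOH = −log(1.16 × 10^-2) = 1.94; pH = 14.00 − 1.94 = 12.06

pH = 12.06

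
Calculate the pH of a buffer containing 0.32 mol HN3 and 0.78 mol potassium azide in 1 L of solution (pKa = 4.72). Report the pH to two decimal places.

pH = 5.11

Using pH = pKa + log([base]/[acid]) with [base]/[acid] = 0.78/0.32:
pH = 4.72 + (+0.387) = 5.11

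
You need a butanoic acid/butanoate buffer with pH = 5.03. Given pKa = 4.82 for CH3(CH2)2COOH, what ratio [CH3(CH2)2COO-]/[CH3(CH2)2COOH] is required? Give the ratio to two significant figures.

pH = pKa + log(r) ⇒ log(r) = 5.03 − 4.82 = +0.21
r = [CH3(CH2)2COO-]/[CH3(CH2)2COOH] = 10^(+0.21) = 1.62

ratio = 1.6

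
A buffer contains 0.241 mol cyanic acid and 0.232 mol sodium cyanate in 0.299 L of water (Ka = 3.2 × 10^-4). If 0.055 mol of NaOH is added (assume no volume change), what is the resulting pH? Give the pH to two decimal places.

pH = 3.68

After neutralization: n(HOCN) = 0.186 mol, n(OCN-) = 0.287 mol.
pKa = −log(3.2 × 10^-4) = 3.495
pH = pKa + log(n_OCN-/n_HOCN) = 3.495 + log(0.287/0.186) = 3.495 + (+0.188)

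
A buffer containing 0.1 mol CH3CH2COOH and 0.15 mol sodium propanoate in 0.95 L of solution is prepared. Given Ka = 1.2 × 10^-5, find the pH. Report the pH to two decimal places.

pKa = −log(1.2 × 10^-5) = 4.921
pH = pKa + log([A⁻]/[HA]) = 4.921 + log(0.15/0.1)
pH = 4.921 + (+0.176) = 5.10

pH = 5.10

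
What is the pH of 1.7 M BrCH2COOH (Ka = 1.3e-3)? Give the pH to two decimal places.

pH = 1.33

BrCH2COOH ⇌ BrCH2COO- + H+
From the ICE table, Ka = x²/(1.7 − x) = 1.3 × 10^-3.
Since Ka ≪ C₀, x ≈ √(Ka·C₀) = 4.70 × 10^-2 M.
pH = −log(4.70 × 10^-2) = 1.33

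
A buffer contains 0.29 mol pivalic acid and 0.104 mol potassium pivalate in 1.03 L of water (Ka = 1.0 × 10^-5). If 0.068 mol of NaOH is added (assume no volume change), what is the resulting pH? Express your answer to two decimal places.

After neutralization: n((CH3)3CCOOH) = 0.222 mol, n((CH3)3CCOO-) = 0.172 mol.
pKa = −log(1.0 × 10^-5) = 5.000
pH = pKa + log(n_(CH3)3CCOO-/n_(CH3)3CCOOH) = 5.000 + log(0.172/0.222) = 5.000 + (-0.111)

pH = 4.89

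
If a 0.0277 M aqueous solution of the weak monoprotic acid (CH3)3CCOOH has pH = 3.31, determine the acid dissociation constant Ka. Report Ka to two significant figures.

[H+] = 10^(-3.31) = 4.90 × 10^-4 M
At equilibrium [HA] = 0.0277 − 4.90 × 10^-4 = 2.72 × 10^-2 M
Ka = [H+][A-]/[HA] = (4.90 × 10^-4)² / 2.72 × 10^-2 = 8.8 × 10^-6

Ka = 8.8 × 10^-6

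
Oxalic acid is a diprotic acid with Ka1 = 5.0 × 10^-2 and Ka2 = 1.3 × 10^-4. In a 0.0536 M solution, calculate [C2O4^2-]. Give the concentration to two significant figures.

First ionization gives [H+] ≈ [HC2O4-] = 3.25 × 10^-2 M.
Second step: Ka2 = [H+][C2O4^2-]/[HC2O4-] ≈ [C2O4^2-] (since [H+] ≈ [HC2O4-]).
So [C2O4^2-] ≈ Ka2.

1.3 × 10^-4 M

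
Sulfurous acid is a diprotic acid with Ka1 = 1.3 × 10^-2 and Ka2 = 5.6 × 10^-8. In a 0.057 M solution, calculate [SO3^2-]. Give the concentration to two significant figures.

5.6 × 10^-8 M

First ionization gives [H+] ≈ [HSO3-] = 2.15 × 10^-2 M.
Second step: Ka2 = [H+][SO3^2-]/[HSO3-] ≈ [SO3^2-] (since [H+] ≈ [HSO3-]).
So [SO3^2-] ≈ Ka2.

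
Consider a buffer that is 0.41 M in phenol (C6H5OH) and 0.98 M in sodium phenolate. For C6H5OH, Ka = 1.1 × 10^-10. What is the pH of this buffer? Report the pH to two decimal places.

pH = 10.34

pKa = −log(1.1 × 10^-10) = 9.959
Using pH = pKa + log([base]/[acid]) with [base]/[acid] = 0.98/0.41:
pH = 9.959 + (+0.378) = 10.34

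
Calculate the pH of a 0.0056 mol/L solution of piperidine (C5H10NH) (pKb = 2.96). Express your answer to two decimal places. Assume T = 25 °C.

C5H10NH + H2O ⇌ C5H10NH2+ + OH-
Kb = 10^(−2.96) = 1.10 × 10^-3
Let x = [OH-] at equilibrium. Kb = x²/(0.0056 − x).
The 5% rule fails; solving x² + Kb·x − Kb·C₀ = 0 exactly:
x = (−Kb + √(Kb² + 4·Kb·C₀))/2 = 1.99 × 10^-3 M
pOH = 2.70, so pH = 14.00 − pOH = 11.30

pH = 11.30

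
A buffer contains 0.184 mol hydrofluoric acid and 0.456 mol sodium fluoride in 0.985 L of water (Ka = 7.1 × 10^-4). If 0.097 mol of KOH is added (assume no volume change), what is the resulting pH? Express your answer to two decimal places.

OH- converts HF to F-: HF → 0.087 mol, F- → 0.553 mol.
pKa = −log(7.1 × 10^-4) = 3.149
Henderson–Hasselbalch with mole ratio 0.553/0.087: pH = 3.149 + (+0.803)

pH = 3.95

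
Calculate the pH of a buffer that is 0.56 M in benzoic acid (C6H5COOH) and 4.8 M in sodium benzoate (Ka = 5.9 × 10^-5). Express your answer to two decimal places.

pH = 5.16

pKa = −log(5.9 × 10^-5) = 4.229
Henderson–Hasselbalch: pH = pKa + log([C6H5COO-]/[C6H5COOH]) = 4.229 + log(4.8/0.56)
pH = 4.229 + (+0.933) = 5.16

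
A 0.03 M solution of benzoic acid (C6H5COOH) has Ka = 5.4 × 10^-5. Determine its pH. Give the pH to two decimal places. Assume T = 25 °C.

pH = 2.90

C6H5COOH ⇌ C6H5COO- + H+
From the ICE table, Ka = [H+]²/(0.03 − [H+]) = 5.4 × 10^-5.
Assume [H+] ≪ 0.03: [H+] ≈ √(5.4 × 10^-5 × 0.03) = 1.27 × 10^-3 M
([H+]/C₀ = 4.2% < 5%, so the approximation holds.)
pH = −log[H+] = −log(1.27 × 10^-3) = 2.90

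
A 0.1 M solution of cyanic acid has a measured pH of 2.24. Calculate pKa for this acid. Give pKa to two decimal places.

[H+] = 10^(-2.24) = 5.75 × 10^-3 M
At equilibrium [HA] = 0.1 − 5.75 × 10^-3 = 9.43 × 10^-2 M
Ka = [H+][A-]/[HA] = (5.75 × 10^-3)² / 9.43 × 10^-2 = 3.51 × 10^-4
pKa = -log(3.51 × 10^-4) = 3.45

pKa = 3.45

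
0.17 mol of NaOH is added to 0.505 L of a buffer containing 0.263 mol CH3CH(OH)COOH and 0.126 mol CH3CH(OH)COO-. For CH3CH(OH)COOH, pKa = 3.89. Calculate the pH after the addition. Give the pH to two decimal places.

After neutralization: n(CH3CH(OH)COOH) = 0.093 mol, n(CH3CH(OH)COO-) = 0.296 mol.
pH = pKa + log([A⁻]/[HA]) = 3.89 + log(0.296/0.093) = 3.89 +0.503

pH = 4.39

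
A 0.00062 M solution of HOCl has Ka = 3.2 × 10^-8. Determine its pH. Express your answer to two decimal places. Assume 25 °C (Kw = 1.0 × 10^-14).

HOCl ⇌ OCl- + H+
Ka = x²/(0.00062 − x) = 3.2 × 10^-8
Assume x ≪ 0.00062: x ≈ √(3.2 × 10^-8 × 0.00062) = 4.45 × 10^-6 M
pH = −log(4.45 × 10^-6) = 5.35

pH = 5.35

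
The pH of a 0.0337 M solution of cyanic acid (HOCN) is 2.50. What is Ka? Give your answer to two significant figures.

Ka = 3.3 × 10^-4

[H+] = 10^(-2.50) = 3.16 × 10^-3 M
At equilibrium [HA] = 0.0337 − 3.16 × 10^-3 = 3.05 × 10^-2 M
Ka = [H+][A-]/[HA] = (3.16 × 10^-3)² / 3.05 × 10^-2 = 3.3 × 10^-4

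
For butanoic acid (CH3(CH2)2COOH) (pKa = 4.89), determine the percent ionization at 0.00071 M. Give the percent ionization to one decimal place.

CH3(CH2)2COOH ⇌ CH3(CH2)2COO- + H+; let x = [H+] at equilibrium.
Ka = 10^(−4.89) = 1.29 × 10^-5
Ka = x²/(C₀ − x); solving the quadratic gives x = 8.95 × 10^-5 M.
Fraction ionized = 8.95 × 10^-5 / 0.00071 = 0.1261 → 12.6%

12.6%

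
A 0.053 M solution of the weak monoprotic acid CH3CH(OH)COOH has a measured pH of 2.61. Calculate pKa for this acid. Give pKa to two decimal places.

[H+] = 10^(-2.61) = 2.45 × 10^-3 M
At equilibrium [HA] = 0.053 − 2.45 × 10^-3 = 5.05 × 10^-2 M
Ka = [H+][A-]/[HA] = (2.45 × 10^-3)² / 5.05 × 10^-2 = 1.19 × 10^-4
pKa = -log(1.19 × 10^-4) = 3.92

pKa = 3.92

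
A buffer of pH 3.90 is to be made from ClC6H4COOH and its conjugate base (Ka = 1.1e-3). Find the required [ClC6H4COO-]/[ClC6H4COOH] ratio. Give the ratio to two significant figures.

ratio = 8.7

pKa = -log(1.1 × 10^-3) = 2.959
pH = pKa + log(r) ⇒ log(r) = 3.90 − 2.959 = +0.941
r = [ClC6H4COO-]/[ClC6H4COOH] = 10^(+0.941) = 8.73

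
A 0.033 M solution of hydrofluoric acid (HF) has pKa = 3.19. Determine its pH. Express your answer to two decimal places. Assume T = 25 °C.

pH = 2.37

HF ⇌ F- + H+
Ka = 10^(−3.19) = 6.46 × 10^-4
From the ICE table, Ka = x²/(0.033 − x) = 6.46 × 10^-4.
The 5% rule fails; solving x² + Ka·x − Ka·C₀ = 0 exactly:
x = [−0.000646 + √(0.000646² + 8.53e-05)]/2 = 4.31 × 10^-3 M
pH = −log(4.31 × 10^-3) = 2.37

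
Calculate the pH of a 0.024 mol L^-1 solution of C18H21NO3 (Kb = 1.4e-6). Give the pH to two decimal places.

C18H21NO3 + H2O ⇌ C18H22NO3+ + OH-
Kb = [OH-]²/(0.024 − [OH-]) = 1.4 × 10^-6
Assume [OH-] ≪ 0.024: [OH-] ≈ √(1.4 × 10^-6 × 0.024) = 1.83 × 10^-4 M
([OH-]/C₀ = 0.76% < 5%, so the approximation holds.)
pOH = 3.74, so pH = 14.00 − pOH = 10.26

pH = 10.26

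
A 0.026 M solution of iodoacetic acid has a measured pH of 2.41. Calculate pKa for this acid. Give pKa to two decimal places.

pKa = 3.16

[H+] = 10^(-2.41) = 3.89 × 10^-3 M
At equilibrium [HA] = 0.026 − 3.89 × 10^-3 = 2.21 × 10^-2 M
Ka = [H+][A-]/[HA] = (3.89 × 10^-3)² / 2.21 × 10^-2 = 6.85 × 10^-4
pKa = -log(6.85 × 10^-4) = 3.16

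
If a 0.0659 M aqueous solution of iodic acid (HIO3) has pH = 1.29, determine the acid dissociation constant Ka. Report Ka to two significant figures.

Ka = 1.8 × 10^-1

[H+] = 10^(-1.29) = 5.13 × 10^-2 M
At equilibrium [HA] = 0.0659 − 5.13 × 10^-2 = 1.46 × 10^-2 M
Ka = [H+][A-]/[HA] = (5.13 × 10^-2)² / 1.46 × 10^-2 = 1.8 × 10^-1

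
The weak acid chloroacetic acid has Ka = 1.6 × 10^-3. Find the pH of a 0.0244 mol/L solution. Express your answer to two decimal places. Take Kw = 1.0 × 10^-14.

ClCH2COOH ⇌ ClCH2COO- + H+
Ka = x²/(0.0244 − x) = 1.6 × 10^-3
Here C₀/Ka ≈ 15.2, so the small-x approximation fails. Use the quadratic:
x = (−Ka + √(Ka² + 4·Ka·C₀))/2 = 5.50 × 10^-3 M
pH = −log(5.50 × 10^-3) = 2.26

pH = 2.26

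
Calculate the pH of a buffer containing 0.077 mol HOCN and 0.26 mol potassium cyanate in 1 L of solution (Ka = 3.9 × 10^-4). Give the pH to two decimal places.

pH = 3.94

pKa = −log(3.9 × 10^-4) = 3.409
pH = pKa + log([A⁻]/[HA]) = 3.409 + log(0.26/0.077)
pH = 3.409 + (+0.528) = 3.94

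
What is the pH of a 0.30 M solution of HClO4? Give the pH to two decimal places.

pH = 0.52

HClO4 is a strong acid and dissociates completely, so [H+] = 0.30 M.
pH = -log(0.3) = 0.52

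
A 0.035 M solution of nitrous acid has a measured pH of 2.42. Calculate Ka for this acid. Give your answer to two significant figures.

[H+] = 10^(-2.42) = 3.80 × 10^-3 M
At equilibrium [HA] = 0.035 − 3.80 × 10^-3 = 3.12 × 10^-2 M
Ka = [H+][A-]/[HA] = (3.80 × 10^-3)² / 3.12 × 10^-2 = 4.6 × 10^-4

Ka = 4.6 × 10^-4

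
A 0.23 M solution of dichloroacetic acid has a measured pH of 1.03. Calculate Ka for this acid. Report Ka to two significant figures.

Ka = 6.4 × 10^-2

[H+] = 10^(-1.03) = 9.33 × 10^-2 M
At equilibrium [HA] = 0.23 − 9.33 × 10^-2 = 1.37 × 10^-1 M
Ka = [H+][A-]/[HA] = (9.33 × 10^-2)² / 1.37 × 10^-1 = 6.4 × 10^-2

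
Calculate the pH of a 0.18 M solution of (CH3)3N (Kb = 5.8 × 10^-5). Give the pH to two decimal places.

(CH3)3N + H2O ⇌ (CH3)3NH+ + OH-
Let x = [OH-] at equilibrium. Kb = x²/(0.18 − x).
Neglecting x in the denominator: x = √(5.8 × 10^-5 × 0.18) = 3.23 × 10^-3 M
Check: 1.8% ionized — well under 5%, approximation valid.
pOH = −log(3.23 × 10^-3) = 2.49; pH = 14.00 − 2.49 = 11.51

pH = 11.51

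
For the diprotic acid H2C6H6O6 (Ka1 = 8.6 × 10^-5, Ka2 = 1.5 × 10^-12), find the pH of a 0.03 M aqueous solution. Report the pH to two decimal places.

pH = 2.81

Ka1 ≫ Ka2, so treat the first dissociation as the only significant source of H+.
Ka1 = x²/(0.03 − x) = 8.6 × 10^-5
Solving the quadratic: x = (−Ka1 + √(Ka1² + 4·Ka1·C₀))/2 = 1.56 × 10^-3 M
pH = −log(1.56 × 10^-3) = 2.81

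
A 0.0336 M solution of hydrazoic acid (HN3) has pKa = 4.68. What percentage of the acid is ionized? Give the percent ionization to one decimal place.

HN3 ⇌ N3- + H+; let x = [H+] at equilibrium.
Ka = 10^(−4.68) = 2.09 × 10^-5
x ≈ √(Ka·C₀) = √(2.09 × 10^-5 × 0.0336) = 8.38 × 10^-4 M
% ionization = x/C₀ × 100% = 8.38 × 10^-4/0.0336 × 100% = 2.5%

2.5%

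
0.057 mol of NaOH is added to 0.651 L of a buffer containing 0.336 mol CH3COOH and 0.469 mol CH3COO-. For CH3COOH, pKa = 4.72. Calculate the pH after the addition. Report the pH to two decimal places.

After neutralization: n(CH3COOH) = 0.279 mol, n(CH3COO-) = 0.526 mol.
Henderson–Hasselbalch with mole ratio 0.526/0.279: pH = 4.72 + (+0.275)

pH = 5.00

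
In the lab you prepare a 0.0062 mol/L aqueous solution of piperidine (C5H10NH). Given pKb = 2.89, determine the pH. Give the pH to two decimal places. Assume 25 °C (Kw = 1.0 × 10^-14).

C5H10NH + H2O ⇌ C5H10NH2+ + OH-
Kb = 10^(−2.89) = 1.29 × 10^-3
From the ICE table, Kb = [OH-]²/(0.0062 − [OH-]) = 1.29 × 10^-3.
The 5% rule fails; solving [OH-]² + Kb·[OH-] − Kb·C₀ = 0 exactly:
[OH-] = [−0.00129 + √(0.00129² + 3.2e-05)]/2 = 2.26 × 10^-3 M
pOH = 2.65, so pH = 14.00 − pOH = 11.35

pH = 11.35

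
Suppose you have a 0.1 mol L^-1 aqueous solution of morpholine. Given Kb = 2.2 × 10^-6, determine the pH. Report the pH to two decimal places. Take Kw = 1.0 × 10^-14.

C4H8ONH + H2O ⇌ C4H8ONH2+ + OH-
Let x = [OH-] at equilibrium. Kb = x²/(0.1 − x).
Since Kb ≪ C₀, x ≈ √(Kb·C₀) = 4.69 × 10^-4 M.
pOH = −log(4.69 × 10^-4) = 3.33; pH = 14.00 − 3.33 = 10.67

pH = 10.67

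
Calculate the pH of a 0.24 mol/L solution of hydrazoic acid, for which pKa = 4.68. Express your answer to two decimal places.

HN3 ⇌ N3- + H+
Ka = 10^(−4.68) = 2.09 × 10^-5
From the ICE table, Ka = [H+]²/(0.24 − [H+]) = 2.09 × 10^-5.
Since Ka ≪ C₀, [H+] ≈ √(Ka·C₀) = 2.24 × 10^-3 M.
Check: 0.93% ionized — well under 5%, approximation valid.
pH = −log(2.24 × 10^-3) = 2.65

pH = 2.65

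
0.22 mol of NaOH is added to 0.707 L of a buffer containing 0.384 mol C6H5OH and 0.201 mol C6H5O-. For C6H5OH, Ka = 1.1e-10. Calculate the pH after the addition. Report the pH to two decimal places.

OH- converts C6H5OH to C6H5O-: C6H5OH → 0.164 mol, C6H5O- → 0.421 mol.
pKa = −log(1.1 × 10^-10) = 9.959
pH = pKa + log(n_C6H5O-/n_C6H5OH) = 9.959 + log(0.421/0.164) = 9.959 + (+0.409)

pH = 10.37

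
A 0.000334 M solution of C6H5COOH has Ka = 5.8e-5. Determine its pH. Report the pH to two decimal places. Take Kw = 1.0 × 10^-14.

pH = 3.95

C6H5COOH ⇌ C6H5COO- + H+
Let x = [H+] at equilibrium. Ka = x²/(0.000334 − x).
x is not negligible relative to C₀; solve x² + 5.8e-05·x − 1.94e-08 = 0.
x = [−5.8e-05 + √(5.8e-05² + 7.75e-08)]/2 = 1.13 × 10^-4 M
pH = −log[H+] = −log(1.13 × 10^-4) = 3.95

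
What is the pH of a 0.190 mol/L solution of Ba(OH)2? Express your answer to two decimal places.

Ba(OH)2 is a strong base (each formula unit releases 2 OH-); [OH-] = 0.38 M.
pOH = -log(0.38) = 0.42
pH = 14.00 - 0.42 = 13.58

pH = 13.58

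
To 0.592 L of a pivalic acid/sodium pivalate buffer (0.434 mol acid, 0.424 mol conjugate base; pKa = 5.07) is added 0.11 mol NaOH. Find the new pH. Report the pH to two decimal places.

pH = 5.29

After neutralization: n((CH3)3CCOOH) = 0.324 mol, n((CH3)3CCOO-) = 0.534 mol.
pH = pKa + log(n_(CH3)3CCOO-/n_(CH3)3CCOOH) = 5.07 + log(0.534/0.324) = 5.07 + (+0.217)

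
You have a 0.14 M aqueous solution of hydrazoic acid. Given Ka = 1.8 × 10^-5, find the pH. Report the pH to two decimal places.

HN3 ⇌ N3- + H+
Ka = x²/(0.14 − x) = 1.8 × 10^-5
Assume x ≪ 0.14: x ≈ √(1.8 × 10^-5 × 0.14) = 1.59 × 10^-3 M
pH = −log[H+] = −log(1.59 × 10^-3) = 2.80

pH = 2.80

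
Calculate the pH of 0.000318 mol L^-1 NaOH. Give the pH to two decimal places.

NaOH is a strong base; [OH-] = 0.000318 M.
pOH = -log(0.000318) = 3.50
pH = 14.00 - 3.50 = 10.50

pH = 10.50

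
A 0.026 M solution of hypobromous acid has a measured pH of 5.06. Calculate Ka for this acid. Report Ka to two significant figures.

[H+] = 10^(-5.06) = 8.71 × 10^-6 M
At equilibrium [HA] = 0.026 − 8.71 × 10^-6 = 2.60 × 10^-2 M
Ka = [H+][A-]/[HA] = (8.71 × 10^-6)² / 2.60 × 10^-2 = 2.9 × 10^-9

Ka = 2.9 × 10^-9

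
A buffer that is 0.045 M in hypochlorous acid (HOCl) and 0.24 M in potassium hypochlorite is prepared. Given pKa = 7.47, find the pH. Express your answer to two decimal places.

pH = 8.20

pH = pKa + log([A⁻]/[HA]) = 7.47 + log(0.24/0.045)
pH = 7.47 + (+0.727) = 8.20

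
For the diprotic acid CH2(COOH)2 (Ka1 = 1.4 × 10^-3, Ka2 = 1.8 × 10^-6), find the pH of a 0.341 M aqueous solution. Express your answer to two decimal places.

Since Ka1 ≫ Ka2, the first ionization dominates [H+].
Ka1 = x²/(0.341 − x) = 1.4 × 10^-3
Solving the quadratic: x = (−Ka1 + √(Ka1² + 4·Ka1·C₀))/2 = 2.12 × 10^-2 M
pH = −log(2.12 × 10^-2) = 1.67

pH = 1.67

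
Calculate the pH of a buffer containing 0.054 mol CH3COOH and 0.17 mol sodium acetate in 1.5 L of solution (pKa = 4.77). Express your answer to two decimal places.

pH = pKa + log([A⁻]/[HA]) = 4.77 + log(0.17/0.054)
pH = 4.77 + (+0.498) = 5.27

pH = 5.27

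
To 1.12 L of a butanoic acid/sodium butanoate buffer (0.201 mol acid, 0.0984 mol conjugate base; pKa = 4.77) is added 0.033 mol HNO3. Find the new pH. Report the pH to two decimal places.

pH = 4.22

Added H+ converts CH3(CH2)2COO- to CH3(CH2)2COOH: CH3(CH2)2COOH → 0.234 mol, CH3(CH2)2COO- → 0.0654 mol.
Henderson–Hasselbalch with mole ratio 0.0654/0.234: pH = 4.77 + (-0.554)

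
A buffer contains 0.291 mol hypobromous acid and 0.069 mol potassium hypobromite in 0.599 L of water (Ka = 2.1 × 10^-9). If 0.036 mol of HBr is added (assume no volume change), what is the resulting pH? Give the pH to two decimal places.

pH = 7.68

After neutralization: n(HOBr) = 0.327 mol, n(OBr-) = 0.033 mol.
pKa = −log(2.1 × 10^-9) = 8.678
pH = pKa + log([A⁻]/[HA]) = 8.678 + log(0.033/0.327) = 8.678 -0.996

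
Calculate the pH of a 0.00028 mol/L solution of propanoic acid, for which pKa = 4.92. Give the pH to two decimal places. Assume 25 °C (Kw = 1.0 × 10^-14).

CH3CH2COOH ⇌ CH3CH2COO- + H+
Ka = 10^(−4.92) = 1.20 × 10^-5
From the ICE table, Ka = x²/(0.00028 − x) = 1.20 × 10^-5.
Here C₀/Ka ≈ 23.3, so the small-x approximation fails. Use the quadratic:
x = (−Ka + √(Ka² + 4·Ka·C₀))/2 = 5.23 × 10^-5 M
pH = −log(5.23 × 10^-5) = 4.28

pH = 4.28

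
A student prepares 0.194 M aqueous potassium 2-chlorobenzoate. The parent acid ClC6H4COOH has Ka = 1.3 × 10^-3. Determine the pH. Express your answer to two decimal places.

ClC6H4COO- is the conjugate base of the weak acid ClC6H4COOH.
Kb = Kw/Ka = 1.0×10^-14 / 1.3 × 10^-3 = 7.69 × 10^-12
Let x = [OH-] at equilibrium. Kb = x²/(0.194 − x).
Neglecting x in the denominator: x = √(7.69 × 10^-12 × 0.194) = 1.22 × 10^-6 M
pOH = −log(1.22 × 10^-6) = 5.91; pH = 14.00 − 5.91 = 8.09

pH = 8.09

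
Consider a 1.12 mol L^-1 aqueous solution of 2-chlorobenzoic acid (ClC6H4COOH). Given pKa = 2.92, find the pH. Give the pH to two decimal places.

ClC6H4COOH ⇌ ClC6H4COO- + H+
Ka = 10^(−2.92) = 1.20 × 10^-3
Ka = [H+]²/(1.12 − [H+]) = 1.20 × 10^-3
Since Ka ≪ C₀, [H+] ≈ √(Ka·C₀) = 3.67 × 10^-2 M.
Check: 3.3% ionized — well under 5%, approximation valid.
pH = −log[H+] = −log(3.67 × 10^-2) = 1.44

pH = 1.44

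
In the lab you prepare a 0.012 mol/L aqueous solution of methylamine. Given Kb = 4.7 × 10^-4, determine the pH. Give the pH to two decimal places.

pH = 11.33

CH3NH2 + H2O ⇌ CH3NH3+ + OH-
Let x = [OH-] at equilibrium. Kb = x²/(0.012 − x).
Here C₀/Kb ≈ 25.5, so the small-x approximation fails. Use the quadratic:
x = (−Kb + √(Kb² + 4·Kb·C₀))/2 = 2.15 × 10^-3 M
pOH = 2.67, so pH = 14.00 − pOH = 11.33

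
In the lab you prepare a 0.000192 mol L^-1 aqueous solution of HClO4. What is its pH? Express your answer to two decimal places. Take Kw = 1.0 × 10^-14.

HClO4 is a strong acid and dissociates completely, so [H+] = 0.000192 M.
pH = -log(0.000192) = 3.72

pH = 3.72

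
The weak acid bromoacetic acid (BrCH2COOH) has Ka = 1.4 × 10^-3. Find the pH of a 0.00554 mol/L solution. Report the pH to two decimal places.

pH = 2.66

BrCH2COOH ⇌ BrCH2COO- + H+
Ka = [H+]²/(0.00554 − [H+]) = 1.4 × 10^-3
Here C₀/Ka ≈ 3.96, so the small-[H+] approximation fails. Use the quadratic:
[H+] = [−0.0014 + √(0.0014² + 3.1e-05)]/2 = 2.17 × 10^-3 M
pH = −log[H+] = −log(2.17 × 10^-3) = 2.66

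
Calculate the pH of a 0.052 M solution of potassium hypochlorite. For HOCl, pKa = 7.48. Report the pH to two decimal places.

pH = 10.10

OCl- is the conjugate base of the weak acid HOCl.
Ka = 10^(−7.48) = 3.31 × 10^-8
Kb = Kw/Ka = 1.0×10^-14 / 3.31 × 10^-8 = 3.02 × 10^-7
From the ICE table, Kb = [OH-]²/(0.052 − [OH-]) = 3.02 × 10^-7.
Assume [OH-] ≪ 0.052: [OH-] ≈ √(3.02 × 10^-7 × 0.052) = 1.25 × 10^-4 M
([OH-]/C₀ = 0.24% < 5%, so the approximation holds.)
pOH = 3.90, so pH = 14.00 − pOH = 10.10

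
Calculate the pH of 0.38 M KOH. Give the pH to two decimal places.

KOH is a strong base; [OH-] = 0.38 M.
pOH = -log(0.38) = 0.42
pH = 14.00 - 0.42 = 13.58

pH = 13.58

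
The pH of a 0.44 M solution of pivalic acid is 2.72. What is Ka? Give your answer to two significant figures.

Ka = 8.3 × 10^-6

[H+] = 10^(-2.72) = 1.91 × 10^-3 M
At equilibrium [HA] = 0.44 − 1.91 × 10^-3 = 4.38 × 10^-1 M
Ka = [H+][A-]/[HA] = (1.91 × 10^-3)² / 4.38 × 10^-1 = 8.3 × 10^-6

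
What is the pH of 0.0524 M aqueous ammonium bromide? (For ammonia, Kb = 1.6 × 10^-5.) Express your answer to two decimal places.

NH4+ is the conjugate acid of the weak base NH3.
Ka = Kw/Kb = 1.0×10^-14 / 1.6 × 10^-5 = 6.25 × 10^-10
Ka = [H+]²/(0.0524 − [H+]) = 6.25 × 10^-10
Assume [H+] ≪ 0.0524: [H+] ≈ √(6.25 × 10^-10 × 0.0524) = 5.72 × 10^-6 M
([H+]/C₀ = 0.011% < 5%, so the approximation holds.)
pH = −log[H+] = −log(5.72 × 10^-6) = 5.24

pH = 5.24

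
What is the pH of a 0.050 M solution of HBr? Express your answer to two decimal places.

pH = 1.30

HBr is a strong acid and dissociates completely, so [H+] = 0.050 M.
pH = -log(0.05) = 1.30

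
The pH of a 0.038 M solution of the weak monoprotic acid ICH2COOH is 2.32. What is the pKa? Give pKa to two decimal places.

[H+] = 10^(-2.32) = 4.79 × 10^-3 M
At equilibrium [HA] = 0.038 − 4.79 × 10^-3 = 3.32 × 10^-2 M
Ka = [H+][A-]/[HA] = (4.79 × 10^-3)² / 3.32 × 10^-2 = 6.91 × 10^-4
pKa = -log(6.91 × 10^-4) = 3.16

pKa = 3.16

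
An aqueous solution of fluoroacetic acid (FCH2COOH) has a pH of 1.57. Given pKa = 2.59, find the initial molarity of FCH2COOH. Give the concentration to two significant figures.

C₀ = 3.1 × 10^-1 M

[H+] = 10^(-1.57) = 2.69 × 10^-2 M = x
Ka = 10^(−2.59) = 2.57 × 10^-3
Ka = x²/(C₀ − x) ⇒ C₀ = x + x²/Ka
C₀ = 2.69 × 10^-2 + (2.69 × 10^-2)²/(2.57 × 10^-3) = 3.08 × 10^-1 M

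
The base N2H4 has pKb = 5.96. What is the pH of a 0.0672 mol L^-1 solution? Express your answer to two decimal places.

N2H4 + H2O ⇌ N2H5+ + OH-
Kb = 10^(−5.96) = 1.10 × 10^-6
Let x = [OH-] at equilibrium. Kb = x²/(0.0672 − x).
Neglecting x in the denominator: x = √(1.10 × 10^-6 × 0.0672) = 2.72 × 10^-4 M
pOH = 3.57, so pH = 14.00 − pOH = 10.43

pH = 10.43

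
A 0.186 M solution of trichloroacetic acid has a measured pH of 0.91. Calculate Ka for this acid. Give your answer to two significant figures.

Ka = 2.4 × 10^-1

[H+] = 10^(-0.91) = 1.23 × 10^-1 M
At equilibrium [HA] = 0.186 − 1.23 × 10^-1 = 6.30 × 10^-2 M
Ka = [H+][A-]/[HA] = (1.23 × 10^-1)² / 6.30 × 10^-2 = 2.4 × 10^-1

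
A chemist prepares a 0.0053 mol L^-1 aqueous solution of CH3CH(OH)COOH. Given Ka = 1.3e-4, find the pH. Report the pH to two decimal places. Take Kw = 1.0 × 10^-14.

pH = 3.11

CH3CH(OH)COOH ⇌ CH3CH(OH)COO- + H+
From the ICE table, Ka = [H+]²/(0.0053 − [H+]) = 1.3 × 10^-4.
The 5% rule fails; solving [H+]² + Ka·[H+] − Ka·C₀ = 0 exactly:
[H+] = (−Ka + √(Ka² + 4·Ka·C₀))/2 = 7.68 × 10^-4 M
pH = −log[H+] = −log(7.68 × 10^-4) = 3.11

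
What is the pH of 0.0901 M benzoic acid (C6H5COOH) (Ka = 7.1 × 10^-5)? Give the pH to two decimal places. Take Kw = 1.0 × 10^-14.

pH = 2.60

C6H5COOH ⇌ C6H5COO- + H+
Ka = [H+]²/(0.0901 − [H+]) = 7.1 × 10^-5
Assume [H+] ≪ 0.0901: [H+] ≈ √(7.1 × 10^-5 × 0.0901) = 2.53 × 10^-3 M
([H+]/C₀ = 2.8% < 5%, so the approximation holds.)
pH = −log(2.53 × 10^-3) = 2.60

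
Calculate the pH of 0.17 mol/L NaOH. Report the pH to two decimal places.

pH = 13.23

NaOH is a strong base; [OH-] = 0.17 M.
pOH = -log(0.17) = 0.77
pH = 14.00 - 0.77 = 13.23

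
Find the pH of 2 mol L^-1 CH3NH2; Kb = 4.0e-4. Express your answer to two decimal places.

pH = 12.45

CH3NH2 + H2O ⇌ CH3NH3+ + OH-
Kb = [OH-]²/(2 − [OH-]) = 4.0 × 10^-4
Since Kb ≪ C₀, [OH-] ≈ √(Kb·C₀) = 2.83 × 10^-2 M.
Check: 1.4% ionized — well under 5%, approximation valid.
pOH = −log(2.83 × 10^-2) = 1.55; pH = 14.00 − 1.55 = 12.45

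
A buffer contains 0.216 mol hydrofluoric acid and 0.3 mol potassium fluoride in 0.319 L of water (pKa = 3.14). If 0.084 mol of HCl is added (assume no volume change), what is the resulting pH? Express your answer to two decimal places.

pH = 3.00

Added H+ converts F- to HF: HF → 0.3 mol, F- → 0.216 mol.
Henderson–Hasselbalch with mole ratio 0.216/0.3: pH = 3.14 + (-0.143)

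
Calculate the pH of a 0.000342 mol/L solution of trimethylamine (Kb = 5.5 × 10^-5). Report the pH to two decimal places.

(CH3)3N + H2O ⇌ (CH3)3NH+ + OH-
Kb = [OH-]²/(0.000342 − [OH-]) = 5.5 × 10^-5
[OH-] is not negligible relative to C₀; solve [OH-]² + 5.5e-05·[OH-] − 1.88e-08 = 0.
[OH-] = (−Kb + √(Kb² + 4·Kb·C₀))/2 = 1.12 × 10^-4 M
pOH = 3.95, so pH = 14.00 − pOH = 10.05

pH = 10.05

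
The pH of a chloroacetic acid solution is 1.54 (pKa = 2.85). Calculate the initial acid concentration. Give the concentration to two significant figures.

C₀ = 6.2 × 10^-1 M

[H+] = 10^(-1.54) = 2.88 × 10^-2 M = x
Ka = 10^(−2.85) = 1.41 × 10^-3
Ka = x²/(C₀ − x) ⇒ C₀ = x + x²/Ka
C₀ = 2.88 × 10^-2 + (2.88 × 10^-2)²/(1.41 × 10^-3) = 6.17 × 10^-1 M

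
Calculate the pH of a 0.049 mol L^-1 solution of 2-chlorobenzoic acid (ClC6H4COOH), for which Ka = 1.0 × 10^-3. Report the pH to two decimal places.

pH = 2.19

ClC6H4COOH ⇌ ClC6H4COO- + H+
From the ICE table, Ka = [H+]²/(0.049 − [H+]) = 1.0 × 10^-3.
Here C₀/Ka ≈ 49, so the small-[H+] approximation fails. Use the quadratic:
[H+] = (−Ka + √(Ka² + 4·Ka·C₀))/2 = 6.52 × 10^-3 M
pH = −log[H+] = −log(6.52 × 10^-3) = 2.19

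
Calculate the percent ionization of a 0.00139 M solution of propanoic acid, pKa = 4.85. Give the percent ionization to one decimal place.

CH3CH2COOH ⇌ CH3CH2COO- + H+; let x = [H+] at equilibrium.
Ka = 10^(−4.85) = 1.41 × 10^-5
Ka = x²/(C₀ − x); solving the quadratic gives x = 1.33 × 10^-4 M.
% ionization = x/C₀ × 100% = 1.33 × 10^-4/0.00139 × 100% = 9.6%

9.6%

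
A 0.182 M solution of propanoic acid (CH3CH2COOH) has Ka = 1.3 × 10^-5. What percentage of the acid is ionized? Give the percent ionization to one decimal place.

0.8%

CH3CH2COOH ⇌ CH3CH2COO- + H+; let x = [H+] at equilibrium.
x ≈ √(Ka·C₀) = √(1.3 × 10^-5 × 0.182) = 1.54 × 10^-3 M
Fraction ionized = 1.54 × 10^-3 / 0.182 = 0.0085 → 0.8%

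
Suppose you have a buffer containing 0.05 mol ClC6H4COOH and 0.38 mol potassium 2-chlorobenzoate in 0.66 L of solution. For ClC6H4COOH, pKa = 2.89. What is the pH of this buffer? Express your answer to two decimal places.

pH = 3.77

Using pH = pKa + log([base]/[acid]) with [base]/[acid] = 0.38/0.05:
pH = 2.89 + (+0.881) = 3.77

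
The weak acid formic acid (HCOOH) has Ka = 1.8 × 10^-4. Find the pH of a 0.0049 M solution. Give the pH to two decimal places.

HCOOH ⇌ HCOO- + H+
Ka = x²/(0.0049 − x) = 1.8 × 10^-4
The 5% rule fails; solving x² + Ka·x − Ka·C₀ = 0 exactly:
x = [−0.00018 + √(0.00018² + 3.53e-06)]/2 = 8.53 × 10^-4 M
pH = −log(8.53 × 10^-4) = 3.07

pH = 3.07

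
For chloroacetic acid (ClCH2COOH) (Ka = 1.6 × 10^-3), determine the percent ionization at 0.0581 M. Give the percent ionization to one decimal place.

15.3%

ClCH2COOH ⇌ ClCH2COO- + H+; let x = [H+] at equilibrium.
Ka = x²/(C₀ − x); solving the quadratic gives x = 8.87 × 10^-3 M.
Fraction ionized = 8.87 × 10^-3 / 0.0581 = 0.1527 → 15.3%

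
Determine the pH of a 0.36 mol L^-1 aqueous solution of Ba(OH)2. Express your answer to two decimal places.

Ba(OH)2 is a strong base (each formula unit releases 2 OH-); [OH-] = 0.72 M.
pOH = -log(0.72) = 0.14
pH = 14.00 - 0.14 = 13.86

pH = 13.86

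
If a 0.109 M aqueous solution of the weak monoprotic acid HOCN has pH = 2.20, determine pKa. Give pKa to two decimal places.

[H+] = 10^(-2.20) = 6.31 × 10^-3 M
At equilibrium [HA] = 0.109 − 6.31 × 10^-3 = 1.03 × 10^-1 M
Ka = [H+][A-]/[HA] = (6.31 × 10^-3)² / 1.03 × 10^-1 = 3.87 × 10^-4
pKa = -log(3.87 × 10^-4) = 3.41

pKa = 3.41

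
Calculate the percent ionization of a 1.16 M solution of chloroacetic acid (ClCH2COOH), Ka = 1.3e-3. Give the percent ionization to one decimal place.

ClCH2COOH ⇌ ClCH2COO- + H+; let x = [H+] at equilibrium.
x ≈ √(Ka·C₀) = √(1.3 × 10^-3 × 1.16) = 3.88 × 10^-2 M
Fraction ionized = 3.88 × 10^-2 / 1.16 = 0.0334 → 3.3%

3.3%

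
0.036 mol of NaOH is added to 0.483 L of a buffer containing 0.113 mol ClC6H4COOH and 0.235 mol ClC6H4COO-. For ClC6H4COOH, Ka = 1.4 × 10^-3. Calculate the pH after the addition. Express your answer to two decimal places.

OH- converts ClC6H4COOH to ClC6H4COO-: ClC6H4COOH → 0.077 mol, ClC6H4COO- → 0.271 mol.
pKa = −log(1.4 × 10^-3) = 2.854
Henderson–Hasselbalch with mole ratio 0.271/0.077: pH = 2.854 + (+0.546)

pH = 3.40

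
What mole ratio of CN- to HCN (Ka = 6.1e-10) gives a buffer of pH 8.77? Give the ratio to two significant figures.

ratio = 0.36

pKa = -log(6.1 × 10^-10) = 9.215
pH = pKa + log(r) ⇒ log(r) = 8.77 − 9.215 = -0.445
r = [CN-]/[HCN] = 10^(-0.445) = 0.359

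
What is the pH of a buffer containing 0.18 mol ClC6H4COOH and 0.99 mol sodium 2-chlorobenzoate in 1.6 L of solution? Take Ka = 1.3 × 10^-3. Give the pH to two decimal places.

pKa = −log(1.3 × 10^-3) = 2.886
Henderson–Hasselbalch: pH = pKa + log([ClC6H4COO-]/[ClC6H4COOH]) = 2.886 + log(0.99/0.18)
pH = 2.886 + (+0.740) = 3.63

pH = 3.63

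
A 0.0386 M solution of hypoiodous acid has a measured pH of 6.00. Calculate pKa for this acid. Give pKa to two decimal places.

[H+] = 10^(-6.00) = 1.00 × 10^-6 M
At equilibrium [HA] = 0.0386 − 1.00 × 10^-6 = 3.86 × 10^-2 M
Ka = [H+][A-]/[HA] = (1.00 × 10^-6)² / 3.86 × 10^-2 = 2.59 × 10^-11
pKa = -log(2.59 × 10^-11) = 10.59

pKa = 10.59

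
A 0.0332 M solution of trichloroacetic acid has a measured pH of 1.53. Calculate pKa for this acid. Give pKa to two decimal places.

[H+] = 10^(-1.53) = 2.95 × 10^-2 M
At equilibrium [HA] = 0.0332 − 2.95 × 10^-2 = 3.70 × 10^-3 M
Ka = [H+][A-]/[HA] = (2.95 × 10^-2)² / 3.70 × 10^-3 = 2.35 × 10^-1
pKa = -log(2.35 × 10^-1) = 0.63

pKa = 0.63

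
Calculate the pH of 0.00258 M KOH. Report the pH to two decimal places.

KOH is a strong base; [OH-] = 0.00258 M.
pOH = -log(0.00258) = 2.59
pH = 14.00 - 2.59 = 11.41

pH = 11.41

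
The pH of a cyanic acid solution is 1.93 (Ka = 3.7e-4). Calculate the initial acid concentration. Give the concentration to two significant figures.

[H+] = 10^(-1.93) = 1.17 × 10^-2 M = x
Ka = x²/(C₀ − x) ⇒ C₀ = x + x²/Ka
C₀ = 1.17 × 10^-2 + (1.17 × 10^-2)²/(3.7 × 10^-4) = 3.82 × 10^-1 M

C₀ = 3.8 × 10^-1 M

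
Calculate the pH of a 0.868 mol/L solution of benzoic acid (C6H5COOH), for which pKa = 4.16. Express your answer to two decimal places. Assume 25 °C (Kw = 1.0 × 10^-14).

pH = 2.11

C6H5COOH ⇌ C6H5COO- + H+
Ka = 10^(−4.16) = 6.92 × 10^-5
Ka = [H+]²/(0.868 − [H+]) = 6.92 × 10^-5
Since Ka ≪ C₀, [H+] ≈ √(Ka·C₀) = 7.75 × 10^-3 M.
([H+]/C₀ = 0.89% < 5%, so the approximation holds.)
pH = −log(7.75 × 10^-3) = 2.11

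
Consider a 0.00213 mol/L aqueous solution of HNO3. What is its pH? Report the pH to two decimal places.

HNO3 is a strong acid and dissociates completely, so [H+] = 0.00213 M.
pH = -log(0.00213) = 2.67

pH = 2.67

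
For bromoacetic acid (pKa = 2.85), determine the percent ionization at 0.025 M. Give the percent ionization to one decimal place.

BrCH2COOH ⇌ BrCH2COO- + H+; let x = [H+] at equilibrium.
Ka = 10^(−2.85) = 1.41 × 10^-3
Solve x² + 0.00141x − 3.53e-05 = 0 → x = 5.27 × 10^-3 M
% ionization = x/C₀ × 100% = 5.27 × 10^-3/0.025 × 100% = 21.1%

21.1%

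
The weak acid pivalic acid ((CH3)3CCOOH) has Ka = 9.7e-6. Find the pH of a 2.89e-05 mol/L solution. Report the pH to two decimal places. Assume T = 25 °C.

(CH3)3CCOOH ⇌ (CH3)3CCOO- + H+
From the ICE table, Ka = x²/(2.89e-05 − x) = 9.7 × 10^-6.
The 5% rule fails; solving x² + Ka·x − Ka·C₀ = 0 exactly:
x = [−9.7e-06 + √(9.7e-06² + 1.12e-09)]/2 = 1.26 × 10^-5 M
pH = −log[H+] = −log(1.26 × 10^-5) = 4.90

pH = 4.90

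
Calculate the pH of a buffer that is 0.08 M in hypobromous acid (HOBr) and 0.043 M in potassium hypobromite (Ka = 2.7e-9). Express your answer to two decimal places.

pKa = −log(2.7 × 10^-9) = 8.569
pH = pKa + log([A⁻]/[HA]) = 8.569 + log(0.043/0.08)
pH = 8.569 + (-0.270) = 8.30

pH = 8.30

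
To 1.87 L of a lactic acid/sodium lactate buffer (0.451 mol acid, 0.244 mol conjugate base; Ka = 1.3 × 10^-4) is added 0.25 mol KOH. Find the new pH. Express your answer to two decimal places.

OH- converts CH3CH(OH)COOH to CH3CH(OH)COO-: CH3CH(OH)COOH → 0.201 mol, CH3CH(OH)COO- → 0.494 mol.
pKa = −log(1.3 × 10^-4) = 3.886
pH = pKa + log([A⁻]/[HA]) = 3.886 + log(0.494/0.201) = 3.886 +0.391

pH = 4.28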